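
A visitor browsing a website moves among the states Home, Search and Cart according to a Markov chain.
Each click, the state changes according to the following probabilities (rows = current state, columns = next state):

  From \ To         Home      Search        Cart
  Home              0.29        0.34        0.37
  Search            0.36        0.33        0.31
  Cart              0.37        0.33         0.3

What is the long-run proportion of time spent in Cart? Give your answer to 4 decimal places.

0.3271

Let the stationary distribution be π with π = πP and π_1 + π_2 + π_3 = 1.
π_1 = 0.29·π_1 + 0.36·π_2 + 0.37·π_3
π_2 = 0.34·π_1 + 0.33·π_2 + 0.33·π_3
Solving with the normalization constraint gives π = (0.3395, 0.3334, 0.3271).
So the stationary probability of Cart is 0.3271.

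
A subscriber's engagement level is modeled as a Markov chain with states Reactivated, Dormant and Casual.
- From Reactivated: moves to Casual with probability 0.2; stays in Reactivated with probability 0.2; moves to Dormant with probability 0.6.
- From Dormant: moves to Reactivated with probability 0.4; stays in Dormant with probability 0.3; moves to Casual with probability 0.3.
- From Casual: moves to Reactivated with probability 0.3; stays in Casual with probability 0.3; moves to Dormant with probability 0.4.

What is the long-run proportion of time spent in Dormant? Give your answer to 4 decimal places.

Let the stationary distribution be π with π = πP and π_1 + π_2 + π_3 = 1.
π_1 = 0.2·π_1 + 0.4·π_2 + 0.3·π_3
π_2 = 0.6·π_1 + 0.3·π_2 + 0.4·π_3
Solving with the normalization constraint gives π = (0.3109, 0.4202, 0.2689).
So the stationary probability of Dormant is 0.4202.

0.4202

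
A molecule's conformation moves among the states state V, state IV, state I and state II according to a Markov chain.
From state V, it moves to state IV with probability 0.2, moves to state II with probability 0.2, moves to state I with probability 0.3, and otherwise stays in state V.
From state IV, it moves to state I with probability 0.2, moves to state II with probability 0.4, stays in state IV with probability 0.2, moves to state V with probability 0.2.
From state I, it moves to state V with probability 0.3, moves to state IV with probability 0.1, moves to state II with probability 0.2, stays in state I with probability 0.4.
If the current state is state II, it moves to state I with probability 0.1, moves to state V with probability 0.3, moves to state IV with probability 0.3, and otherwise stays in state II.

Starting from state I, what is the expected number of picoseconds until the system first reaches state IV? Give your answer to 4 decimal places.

5.7325

Let t(s) be the expected number of picoseconds to first reach state IV from state s, with t(state IV) = 0. Conditioning on the first picosecond:
t(state V) = 1 + 0.3·t(state V) + 0.3·t(state I) + 0.2·t(state II)
t(state I) = 1 + 0.3·t(state V) + 0.4·t(state I) + 0.2·t(state II)
t(state II) = 1 + 0.3·t(state V) + 0.1·t(state I) + 0.3·t(state II)
Solving: t(state V) = 5.1592, t(state I) = 5.7325, t(state II) = 4.4586.
Expected picoseconds from state I to state IV: 5.7325.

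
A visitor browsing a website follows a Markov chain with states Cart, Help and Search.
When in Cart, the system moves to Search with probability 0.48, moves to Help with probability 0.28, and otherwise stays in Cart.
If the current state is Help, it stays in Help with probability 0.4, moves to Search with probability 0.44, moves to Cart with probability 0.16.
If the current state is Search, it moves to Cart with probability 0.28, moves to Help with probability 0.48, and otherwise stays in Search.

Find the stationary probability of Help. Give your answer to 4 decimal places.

0.4032

Let the stationary distribution be π with π = πP and π_1 + π_2 + π_3 = 1.
π_1 = 0.24·π_1 + 0.16·π_2 + 0.28·π_3
π_2 = 0.28·π_1 + 0.4·π_2 + 0.48·π_3
Solving with the normalization constraint gives π = (0.2227, 0.4032, 0.3741).
So the stationary probability of Help is 0.4032.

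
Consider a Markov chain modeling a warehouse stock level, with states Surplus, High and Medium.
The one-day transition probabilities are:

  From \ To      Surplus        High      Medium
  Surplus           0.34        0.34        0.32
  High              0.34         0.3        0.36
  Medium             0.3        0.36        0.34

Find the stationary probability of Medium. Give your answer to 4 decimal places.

0.3401

Let the stationary distribution be π with π = πP and π_1 + π_2 + π_3 = 1.
π_1 = 0.34·π_1 + 0.34·π_2 + 0.3·π_3
π_2 = 0.34·π_1 + 0.3·π_2 + 0.36·π_3
Solving with the normalization constraint gives π = (0.3264, 0.3335, 0.3401).
So the stationary probability of Medium is 0.3401.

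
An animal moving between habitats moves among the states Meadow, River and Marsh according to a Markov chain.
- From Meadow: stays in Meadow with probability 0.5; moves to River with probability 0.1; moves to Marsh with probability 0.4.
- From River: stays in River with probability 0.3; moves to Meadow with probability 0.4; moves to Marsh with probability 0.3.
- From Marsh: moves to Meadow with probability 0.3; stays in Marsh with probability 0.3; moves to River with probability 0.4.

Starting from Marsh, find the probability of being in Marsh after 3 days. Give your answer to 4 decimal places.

Propagate the distribution vector 3 days from Marsh.
After 0 days: (0.0000, 0.0000, 1.0000)
After 1 day: (0.3000, 0.4000, 0.3000)
After 2 days: (0.4000, 0.2700, 0.3300)
After 3 days: (0.4070, 0.2530, 0.3400)
P(in Marsh after 3 days) = 0.3400

0.3400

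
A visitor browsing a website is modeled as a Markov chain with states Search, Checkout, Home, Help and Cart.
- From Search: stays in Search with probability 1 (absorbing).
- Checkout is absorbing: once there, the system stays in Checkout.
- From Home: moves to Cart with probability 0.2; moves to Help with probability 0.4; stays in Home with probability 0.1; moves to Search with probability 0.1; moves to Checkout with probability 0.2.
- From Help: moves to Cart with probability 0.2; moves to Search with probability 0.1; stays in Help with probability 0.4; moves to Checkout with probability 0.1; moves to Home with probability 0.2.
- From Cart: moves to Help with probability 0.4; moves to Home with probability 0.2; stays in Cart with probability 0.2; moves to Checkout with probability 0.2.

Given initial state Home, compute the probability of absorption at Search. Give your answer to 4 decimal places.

0.3333

Let h(s) be the probability of absorption at Search starting from transient state s. Then h(Search) = 1 and h(Checkout) = 0. By first-step analysis:
h(Home) = 0.1·1 + 0.2·0 + 0.1·h(Home) + 0.4·h(Help) + 0.2·h(Cart)
h(Help) = 0.1·1 + 0.1·0 + 0.2·h(Home) + 0.4·h(Help) + 0.2·h(Cart)
h(Cart) = 0.2·0 + 0.2·h(Home) + 0.4·h(Help) + 0.2·h(Cart)
Solving: h(Home) = 0.3333, h(Help) = 0.3667, h(Cart) = 0.2667.
Starting from Home, the probability is 0.3333.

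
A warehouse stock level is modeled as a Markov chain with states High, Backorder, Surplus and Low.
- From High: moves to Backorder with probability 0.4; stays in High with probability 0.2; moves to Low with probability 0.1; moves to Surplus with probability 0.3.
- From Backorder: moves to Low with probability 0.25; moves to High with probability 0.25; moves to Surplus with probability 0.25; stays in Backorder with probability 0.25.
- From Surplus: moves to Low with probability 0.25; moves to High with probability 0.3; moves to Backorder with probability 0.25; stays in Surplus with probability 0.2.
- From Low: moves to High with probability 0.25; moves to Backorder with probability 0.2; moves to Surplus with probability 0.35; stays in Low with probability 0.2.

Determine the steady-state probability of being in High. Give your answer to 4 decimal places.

0.2509

Let the stationary distribution be π with π = πP and π_1 + π_2 + π_3 + π_4 = 1.
π_1 = 0.2·π_1 + 0.25·π_2 + 0.3·π_3 + 0.25·π_4
π_2 = 0.4·π_1 + 0.25·π_2 + 0.25·π_3 + 0.2·π_4
π_3 = 0.3·π_1 + 0.25·π_2 + 0.2·π_3 + 0.35·π_4
Solving with the normalization constraint gives π = (0.2509, 0.2775, 0.2693, 0.2022).
So the stationary probability of High is 0.2509.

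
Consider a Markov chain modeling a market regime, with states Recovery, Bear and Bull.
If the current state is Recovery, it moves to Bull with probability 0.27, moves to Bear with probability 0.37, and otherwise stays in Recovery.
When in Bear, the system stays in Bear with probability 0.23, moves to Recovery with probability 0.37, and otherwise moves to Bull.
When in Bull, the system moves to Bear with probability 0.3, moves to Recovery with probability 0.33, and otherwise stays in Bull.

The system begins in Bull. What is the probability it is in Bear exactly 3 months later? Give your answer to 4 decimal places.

0.3035

Propagate the distribution vector 3 months from Bull.
After 0 months: (0.0000, 0.0000, 1.0000)
After 1 month: (0.3300, 0.3000, 0.3700)
After 2 months: (0.3519, 0.3021, 0.3460)
After 3 months: (0.3526, 0.3035, 0.3439)
P(in Bear after 3 months) = 0.3035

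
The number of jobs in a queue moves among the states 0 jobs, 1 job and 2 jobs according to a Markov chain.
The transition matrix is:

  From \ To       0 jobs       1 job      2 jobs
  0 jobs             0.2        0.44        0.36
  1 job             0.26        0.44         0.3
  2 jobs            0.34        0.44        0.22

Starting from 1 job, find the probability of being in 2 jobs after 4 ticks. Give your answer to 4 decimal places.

0.2926

Propagate the distribution vector 4 ticks from 1 job.
After 0 ticks: (0.0000, 1.0000, 0.0000)
After 1 tick: (0.2600, 0.4400, 0.3000)
After 2 ticks: (0.2684, 0.4400, 0.2916)
After 3 ticks: (0.2672, 0.4400, 0.2928)
After 4 ticks: (0.2674, 0.4400, 0.2926)
P(in 2 jobs after 4 ticks) = 0.2926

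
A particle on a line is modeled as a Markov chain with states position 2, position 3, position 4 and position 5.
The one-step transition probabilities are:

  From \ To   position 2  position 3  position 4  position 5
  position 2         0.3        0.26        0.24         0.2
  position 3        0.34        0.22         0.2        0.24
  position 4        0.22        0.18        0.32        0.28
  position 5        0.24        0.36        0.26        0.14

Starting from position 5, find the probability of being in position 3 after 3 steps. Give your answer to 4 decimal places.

Propagate the distribution vector 3 steps from position 5.
After 0 steps: (0.0000, 0.0000, 0.0000, 1.0000)
After 1 step: (0.2400, 0.3600, 0.2600, 0.1400)
After 2 steps: (0.2852, 0.2388, 0.2492, 0.2268)
After 3 steps: (0.2760, 0.2532, 0.2549, 0.2159)
P(in position 3 after 3 steps) = 0.2532

0.2532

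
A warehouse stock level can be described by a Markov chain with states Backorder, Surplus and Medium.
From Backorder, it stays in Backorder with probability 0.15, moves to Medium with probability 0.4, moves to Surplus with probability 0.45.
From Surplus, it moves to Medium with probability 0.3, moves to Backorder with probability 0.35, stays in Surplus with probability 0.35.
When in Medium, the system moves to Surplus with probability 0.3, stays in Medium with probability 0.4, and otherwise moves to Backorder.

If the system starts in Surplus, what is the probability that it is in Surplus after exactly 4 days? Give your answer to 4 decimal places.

0.3597

Propagate the distribution vector 4 days from Surplus.
After 0 days: (0.0000, 1.0000, 0.0000)
After 1 day: (0.3500, 0.3500, 0.3000)
After 2 days: (0.2650, 0.3700, 0.3650)
After 3 days: (0.2788, 0.3583, 0.3630)
After 4 days: (0.2761, 0.3597, 0.3642)
P(in Surplus after 4 days) = 0.3597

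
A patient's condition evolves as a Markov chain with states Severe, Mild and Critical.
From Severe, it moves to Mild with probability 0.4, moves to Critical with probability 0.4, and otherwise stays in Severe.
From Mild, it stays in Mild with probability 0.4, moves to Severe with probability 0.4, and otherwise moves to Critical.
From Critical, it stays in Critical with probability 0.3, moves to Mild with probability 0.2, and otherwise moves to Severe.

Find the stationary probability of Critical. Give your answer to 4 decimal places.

Let the stationary distribution be π with π = πP and π_1 + π_2 + π_3 = 1.
π_1 = 0.2·π_1 + 0.4·π_2 + 0.5·π_3
π_2 = 0.4·π_1 + 0.4·π_2 + 0.2·π_3
Solving with the normalization constraint gives π = (0.3585, 0.3396, 0.3019).
So the stationary probability of Critical is 0.3019.

0.3019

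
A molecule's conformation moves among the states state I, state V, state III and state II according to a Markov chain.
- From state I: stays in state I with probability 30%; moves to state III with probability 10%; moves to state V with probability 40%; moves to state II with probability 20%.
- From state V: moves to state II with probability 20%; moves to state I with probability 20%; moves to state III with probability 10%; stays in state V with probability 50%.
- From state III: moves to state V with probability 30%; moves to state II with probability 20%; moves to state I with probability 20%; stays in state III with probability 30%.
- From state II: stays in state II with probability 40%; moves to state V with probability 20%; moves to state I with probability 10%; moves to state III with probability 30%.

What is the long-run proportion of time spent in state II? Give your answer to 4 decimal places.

0.2500

Let the stationary distribution be π with π = πP and π_1 + π_2 + π_3 + π_4 = 1.
π_1 = 0.3·π_1 + 0.2·π_2 + 0.2·π_3 + 0.1·π_4
π_2 = 0.4·π_1 + 0.5·π_2 + 0.3·π_3 + 0.2·π_4
π_3 = 0.1·π_1 + 0.1·π_2 + 0.3·π_3 + 0.3·π_4
Solving with the normalization constraint gives π = (0.1944, 0.3681, 0.1875, 0.2500).
So the stationary probability of state II is 0.2500.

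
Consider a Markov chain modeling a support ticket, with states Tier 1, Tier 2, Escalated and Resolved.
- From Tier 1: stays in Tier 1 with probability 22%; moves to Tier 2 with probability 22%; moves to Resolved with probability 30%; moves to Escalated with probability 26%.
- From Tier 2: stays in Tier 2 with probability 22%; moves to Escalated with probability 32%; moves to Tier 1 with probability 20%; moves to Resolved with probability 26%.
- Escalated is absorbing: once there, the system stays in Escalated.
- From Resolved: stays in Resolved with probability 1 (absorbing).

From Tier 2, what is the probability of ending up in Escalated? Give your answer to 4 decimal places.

Let h(s) be the probability of absorption at Escalated starting from transient state s. Then h(Escalated) = 1 and h(Resolved) = 0. By first-step analysis:
h(Tier 1) = 0.22·h(Tier 1) + 0.22·h(Tier 2) + 0.26·1 + 0.3·0
h(Tier 2) = 0.2·h(Tier 1) + 0.22·h(Tier 2) + 0.32·1 + 0.26·0
Solving: h(Tier 1) = 0.4841, h(Tier 2) = 0.5344.
Starting from Tier 2, the probability is 0.5344.

0.5344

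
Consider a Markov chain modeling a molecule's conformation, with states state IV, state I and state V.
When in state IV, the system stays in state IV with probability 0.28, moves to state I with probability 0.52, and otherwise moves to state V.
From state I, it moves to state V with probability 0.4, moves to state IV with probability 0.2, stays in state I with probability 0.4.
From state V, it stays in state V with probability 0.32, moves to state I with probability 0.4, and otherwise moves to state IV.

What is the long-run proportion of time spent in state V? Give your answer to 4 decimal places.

Let the stationary distribution be π with π = πP and π_1 + π_2 + π_3 = 1.
π_1 = 0.28·π_1 + 0.2·π_2 + 0.28·π_3
π_2 = 0.52·π_1 + 0.4·π_2 + 0.4·π_3
Solving with the normalization constraint gives π = (0.2456, 0.4295, 0.3249).
So the stationary probability of state V is 0.3249.

0.3249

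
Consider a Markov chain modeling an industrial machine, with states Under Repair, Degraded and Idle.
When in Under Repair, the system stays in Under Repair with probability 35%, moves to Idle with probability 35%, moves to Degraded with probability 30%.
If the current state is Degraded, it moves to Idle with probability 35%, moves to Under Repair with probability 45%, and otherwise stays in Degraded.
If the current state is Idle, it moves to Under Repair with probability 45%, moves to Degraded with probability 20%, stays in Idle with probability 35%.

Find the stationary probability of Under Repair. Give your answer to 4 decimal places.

0.4091

Let the stationary distribution be π with π = πP and π_1 + π_2 + π_3 = 1.
π_1 = 0.35·π_1 + 0.45·π_2 + 0.45·π_3
π_2 = 0.3·π_1 + 0.2·π_2 + 0.2·π_3
Solving with the normalization constraint gives π = (0.4091, 0.2409, 0.3500).
So the stationary probability of Under Repair is 0.4091.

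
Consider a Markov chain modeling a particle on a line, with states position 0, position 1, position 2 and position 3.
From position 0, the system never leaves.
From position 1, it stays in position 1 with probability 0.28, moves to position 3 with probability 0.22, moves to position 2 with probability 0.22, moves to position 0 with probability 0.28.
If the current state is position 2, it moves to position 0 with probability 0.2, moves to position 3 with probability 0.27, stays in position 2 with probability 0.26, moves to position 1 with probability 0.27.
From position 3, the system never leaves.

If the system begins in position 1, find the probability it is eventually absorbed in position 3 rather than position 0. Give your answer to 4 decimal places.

0.4694

Let h(s) be the probability of absorption at position 3 starting from transient state s. Then h(position 3) = 1 and h(position 0) = 0. By first-step analysis:
h(position 1) = 0.28·0 + 0.28·h(position 1) + 0.22·h(position 2) + 0.22·1
h(position 2) = 0.2·0 + 0.27·h(position 1) + 0.26·h(position 2) + 0.27·1
Solving: h(position 1) = 0.4694, h(position 2) = 0.5361.
Starting from position 1, the probability is 0.4694.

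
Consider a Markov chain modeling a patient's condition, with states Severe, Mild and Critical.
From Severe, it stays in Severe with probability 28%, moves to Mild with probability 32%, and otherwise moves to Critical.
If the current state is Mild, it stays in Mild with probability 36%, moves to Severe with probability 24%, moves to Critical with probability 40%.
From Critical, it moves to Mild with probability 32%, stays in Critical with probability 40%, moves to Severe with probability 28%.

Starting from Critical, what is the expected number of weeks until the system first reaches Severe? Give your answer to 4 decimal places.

3.7500

Let t(s) be the expected number of weeks to first reach Severe from state s, with t(Severe) = 0. Conditioning on the first week:
t(Mild) = 1 + 0.36·t(Mild) + 0.4·t(Critical)
t(Critical) = 1 + 0.32·t(Mild) + 0.4·t(Critical)
Solving: t(Mild) = 3.9063, t(Critical) = 3.7500.
Expected weeks from Critical to Severe: 3.7500.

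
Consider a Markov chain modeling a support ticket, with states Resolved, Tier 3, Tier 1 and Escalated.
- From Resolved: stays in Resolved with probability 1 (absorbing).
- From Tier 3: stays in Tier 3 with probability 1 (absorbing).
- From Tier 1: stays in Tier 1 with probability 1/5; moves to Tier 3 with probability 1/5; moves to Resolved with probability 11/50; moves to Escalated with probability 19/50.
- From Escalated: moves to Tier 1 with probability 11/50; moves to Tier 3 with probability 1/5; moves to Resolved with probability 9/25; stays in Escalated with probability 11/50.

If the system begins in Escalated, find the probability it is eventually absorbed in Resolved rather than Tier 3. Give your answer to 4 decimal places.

0.6225

Let h(s) be the probability of absorption at Resolved starting from transient state s. Then h(Resolved) = 1 and h(Tier 3) = 0. By first-step analysis:
h(Tier 1) = 0.22·1 + 0.2·0 + 0.2·h(Tier 1) + 0.38·h(Escalated)
h(Escalated) = 0.36·1 + 0.2·0 + 0.22·h(Tier 1) + 0.22·h(Escalated)
Solving: h(Tier 1) = 0.5707, h(Escalated) = 0.6225.
Starting from Escalated, the probability is 0.6225.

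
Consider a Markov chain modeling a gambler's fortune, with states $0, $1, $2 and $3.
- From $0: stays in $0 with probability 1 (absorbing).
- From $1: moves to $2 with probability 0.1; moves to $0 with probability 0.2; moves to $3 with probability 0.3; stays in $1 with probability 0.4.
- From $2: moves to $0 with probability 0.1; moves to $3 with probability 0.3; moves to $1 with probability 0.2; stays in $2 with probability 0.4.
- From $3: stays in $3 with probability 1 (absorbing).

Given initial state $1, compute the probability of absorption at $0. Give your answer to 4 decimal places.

0.3824

Let h(s) be the probability of absorption at $0 starting from transient state s. Then h($0) = 1 and h($3) = 0. By first-step analysis:
h($1) = 0.2·1 + 0.4·h($1) + 0.1·h($2) + 0.3·0
h($2) = 0.1·1 + 0.2·h($1) + 0.4·h($2) + 0.3·0
Solving: h($1) = 0.3824, h($2) = 0.2941.
Starting from $1, the probability is 0.3824.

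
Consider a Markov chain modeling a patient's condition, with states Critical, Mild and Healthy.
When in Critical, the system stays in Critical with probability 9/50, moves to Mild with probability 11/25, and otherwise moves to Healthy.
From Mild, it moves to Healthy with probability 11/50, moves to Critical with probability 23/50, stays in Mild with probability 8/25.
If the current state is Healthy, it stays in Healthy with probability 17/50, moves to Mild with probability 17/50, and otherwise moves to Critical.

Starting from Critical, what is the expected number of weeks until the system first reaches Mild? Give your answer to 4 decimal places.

2.4786

Let t(s) be the expected number of weeks to first reach Mild from state s, with t(Mild) = 0. Conditioning on the first week:
t(Critical) = 1 + 0.18·t(Critical) + 0.38·t(Healthy)
t(Healthy) = 1 + 0.32·t(Critical) + 0.34·t(Healthy)
Solving: t(Critical) = 2.4786, t(Healthy) = 2.7169.
Expected weeks from Critical to Mild: 2.4786.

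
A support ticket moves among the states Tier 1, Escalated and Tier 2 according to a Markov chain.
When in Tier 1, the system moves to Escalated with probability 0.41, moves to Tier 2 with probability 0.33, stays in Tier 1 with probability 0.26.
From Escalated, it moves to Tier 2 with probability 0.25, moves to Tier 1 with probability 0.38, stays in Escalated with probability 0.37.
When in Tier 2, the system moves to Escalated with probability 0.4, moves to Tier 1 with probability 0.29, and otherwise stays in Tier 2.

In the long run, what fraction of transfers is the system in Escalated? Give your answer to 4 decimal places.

Let the stationary distribution be π with π = πP and π_1 + π_2 + π_3 = 1.
π_1 = 0.26·π_1 + 0.38·π_2 + 0.29·π_3
π_2 = 0.41·π_1 + 0.37·π_2 + 0.4·π_3
Solving with the normalization constraint gives π = (0.3158, 0.3914, 0.2928).
So the stationary probability of Escalated is 0.3914.

0.3914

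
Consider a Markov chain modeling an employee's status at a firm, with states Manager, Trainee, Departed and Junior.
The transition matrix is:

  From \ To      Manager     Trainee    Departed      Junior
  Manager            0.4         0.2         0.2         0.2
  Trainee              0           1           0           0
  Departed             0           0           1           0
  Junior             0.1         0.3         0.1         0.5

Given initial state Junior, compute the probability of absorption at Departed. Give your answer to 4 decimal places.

Let h(s) be the probability of absorption at Departed starting from transient state s. Then h(Departed) = 1 and h(Trainee) = 0. By first-step analysis:
h(Manager) = 0.4·h(Manager) + 0.2·0 + 0.2·1 + 0.2·h(Junior)
h(Junior) = 0.1·h(Manager) + 0.3·0 + 0.1·1 + 0.5·h(Junior)
Solving: h(Manager) = 0.4286, h(Junior) = 0.2857.
Starting from Junior, the probability is 0.2857.

0.2857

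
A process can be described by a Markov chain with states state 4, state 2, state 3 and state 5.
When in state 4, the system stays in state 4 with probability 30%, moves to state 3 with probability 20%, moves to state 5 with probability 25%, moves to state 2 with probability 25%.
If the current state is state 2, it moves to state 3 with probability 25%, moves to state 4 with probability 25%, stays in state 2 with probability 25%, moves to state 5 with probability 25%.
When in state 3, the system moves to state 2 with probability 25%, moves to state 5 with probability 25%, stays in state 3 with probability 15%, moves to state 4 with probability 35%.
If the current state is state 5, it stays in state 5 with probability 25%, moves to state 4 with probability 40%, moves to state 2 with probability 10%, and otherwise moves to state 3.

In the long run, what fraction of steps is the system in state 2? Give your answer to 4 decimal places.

Let the stationary distribution be π with π = πP and π_1 + π_2 + π_3 + π_4 = 1.
π_1 = 0.3·π_1 + 0.25·π_2 + 0.35·π_3 + 0.4·π_4
π_2 = 0.25·π_1 + 0.25·π_2 + 0.25·π_3 + 0.1·π_4
π_3 = 0.2·π_1 + 0.25·π_2 + 0.15·π_3 + 0.25·π_4
Solving with the normalization constraint gives π = (0.3250, 0.2125, 0.2125, 0.2500).
So the stationary probability of state 2 is 0.2125.

0.2125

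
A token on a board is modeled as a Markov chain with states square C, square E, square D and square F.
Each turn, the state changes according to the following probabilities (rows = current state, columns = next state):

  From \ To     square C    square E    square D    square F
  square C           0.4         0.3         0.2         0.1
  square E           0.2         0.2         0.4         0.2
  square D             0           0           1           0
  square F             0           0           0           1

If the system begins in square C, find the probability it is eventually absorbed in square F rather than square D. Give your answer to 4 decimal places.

0.3333

Let h(s) be the probability of absorption at square F starting from transient state s. Then h(square F) = 1 and h(square D) = 0. By first-step analysis:
h(square C) = 0.4·h(square C) + 0.3·h(square E) + 0.2·0 + 0.1·1
h(square E) = 0.2·h(square C) + 0.2·h(square E) + 0.4·0 + 0.2·1
Solving: h(square C) = 0.3333, h(square E) = 0.3333.
Starting from square C, the probability is 0.3333.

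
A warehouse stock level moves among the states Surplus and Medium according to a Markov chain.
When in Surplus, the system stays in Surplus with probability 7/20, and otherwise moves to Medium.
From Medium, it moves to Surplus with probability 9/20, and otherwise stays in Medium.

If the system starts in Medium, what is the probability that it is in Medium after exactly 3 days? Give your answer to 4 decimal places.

0.5905

Propagate the distribution vector 3 days from Medium.
After 0 days: (0.0000, 1.0000)
After 1 day: (0.4500, 0.5500)
After 2 days: (0.4050, 0.5950)
After 3 days: (0.4095, 0.5905)
P(in Medium after 3 days) = 0.5905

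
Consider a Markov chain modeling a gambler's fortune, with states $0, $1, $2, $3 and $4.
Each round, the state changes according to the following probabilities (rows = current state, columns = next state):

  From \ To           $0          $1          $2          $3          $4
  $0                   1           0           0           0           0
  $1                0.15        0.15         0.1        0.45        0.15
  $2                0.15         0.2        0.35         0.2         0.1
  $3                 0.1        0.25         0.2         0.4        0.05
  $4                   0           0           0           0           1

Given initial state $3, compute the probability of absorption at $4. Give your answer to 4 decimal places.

Let h(s) be the probability of absorption at $4 starting from transient state s. Then h($4) = 1 and h($0) = 0. By first-step analysis:
h($1) = 0.15·0 + 0.15·h($1) + 0.1·h($2) + 0.45·h($3) + 0.15·1
h($2) = 0.15·0 + 0.2·h($1) + 0.35·h($2) + 0.2·h($3) + 0.1·1
h($3) = 0.1·0 + 0.25·h($1) + 0.2·h($2) + 0.4·h($3) + 0.05·1
Solving: h($1) = 0.4389, h($2) = 0.4132, h($3) = 0.4040.
Starting from $3, the probability is 0.4040.

0.4040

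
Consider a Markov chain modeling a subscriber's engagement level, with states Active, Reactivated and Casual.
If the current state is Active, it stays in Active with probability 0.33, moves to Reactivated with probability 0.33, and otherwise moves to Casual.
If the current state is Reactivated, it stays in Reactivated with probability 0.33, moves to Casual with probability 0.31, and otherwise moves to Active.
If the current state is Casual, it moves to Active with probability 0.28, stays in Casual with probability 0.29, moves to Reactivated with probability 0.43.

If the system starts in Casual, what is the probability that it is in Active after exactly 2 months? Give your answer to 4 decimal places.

Sum over the intermediate state after 1 month:
P = P(Casual→Active)·P(Active→Active) + P(Casual→Reactivated)·P(Reactivated→Active) + P(Casual→Casual)·P(Casual→Active)
  = 0.28×0.33 + 0.43×0.36 + 0.29×0.28
  = 0.0924 + 0.1548 + 0.0812 = 0.3284

0.3284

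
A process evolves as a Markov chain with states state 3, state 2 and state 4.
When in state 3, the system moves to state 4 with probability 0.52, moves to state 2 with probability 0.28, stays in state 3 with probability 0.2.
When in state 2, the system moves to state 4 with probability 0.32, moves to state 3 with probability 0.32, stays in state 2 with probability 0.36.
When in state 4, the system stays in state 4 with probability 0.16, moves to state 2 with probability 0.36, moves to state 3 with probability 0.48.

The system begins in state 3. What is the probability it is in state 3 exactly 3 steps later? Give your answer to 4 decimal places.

Propagate the distribution vector 3 steps from state 3.
After 0 steps: (1.0000, 0.0000, 0.0000)
After 1 step: (0.2000, 0.2800, 0.5200)
After 2 steps: (0.3792, 0.3440, 0.2768)
After 3 steps: (0.3188, 0.3297, 0.3516)
P(in state 3 after 3 steps) = 0.3188

0.3188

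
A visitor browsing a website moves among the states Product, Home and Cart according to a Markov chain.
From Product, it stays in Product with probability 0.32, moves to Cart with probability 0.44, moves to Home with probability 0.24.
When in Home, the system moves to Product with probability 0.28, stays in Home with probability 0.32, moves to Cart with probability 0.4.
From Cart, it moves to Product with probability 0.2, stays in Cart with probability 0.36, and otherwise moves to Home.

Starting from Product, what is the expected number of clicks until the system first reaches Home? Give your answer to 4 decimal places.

3.1106

Let t(s) be the expected number of clicks to first reach Home from state s, with t(Home) = 0. Conditioning on the first click:
t(Product) = 1 + 0.32·t(Product) + 0.44·t(Cart)
t(Cart) = 1 + 0.2·t(Product) + 0.36·t(Cart)
Solving: t(Product) = 3.1106, t(Cart) = 2.5346.
Expected clicks from Product to Home: 3.1106.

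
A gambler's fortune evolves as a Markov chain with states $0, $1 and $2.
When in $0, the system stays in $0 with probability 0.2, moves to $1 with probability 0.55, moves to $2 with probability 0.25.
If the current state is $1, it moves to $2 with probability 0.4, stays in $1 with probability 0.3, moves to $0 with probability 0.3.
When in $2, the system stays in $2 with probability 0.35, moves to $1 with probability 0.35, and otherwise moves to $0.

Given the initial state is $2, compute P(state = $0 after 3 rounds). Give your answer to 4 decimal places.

0.2730

Propagate the distribution vector 3 rounds from $2.
After 0 rounds: (0.0000, 0.0000, 1.0000)
After 1 round: (0.3000, 0.3500, 0.3500)
After 2 rounds: (0.2700, 0.3925, 0.3375)
After 3 rounds: (0.2730, 0.3844, 0.3426)
P(in $0 after 3 rounds) = 0.2730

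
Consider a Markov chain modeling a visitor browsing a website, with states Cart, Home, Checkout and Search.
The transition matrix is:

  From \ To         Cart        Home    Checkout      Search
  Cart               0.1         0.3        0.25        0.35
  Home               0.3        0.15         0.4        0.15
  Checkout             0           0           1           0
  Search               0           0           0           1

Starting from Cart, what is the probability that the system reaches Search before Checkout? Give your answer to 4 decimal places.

Let h(s) be the probability of absorption at Search starting from transient state s. Then h(Search) = 1 and h(Checkout) = 0. By first-step analysis:
h(Cart) = 0.1·h(Cart) + 0.3·h(Home) + 0.25·0 + 0.35·1
h(Home) = 0.3·h(Cart) + 0.15·h(Home) + 0.4·0 + 0.15·1
Solving: h(Cart) = 0.5074, h(Home) = 0.3556.
Starting from Cart, the probability is 0.5074.

0.5074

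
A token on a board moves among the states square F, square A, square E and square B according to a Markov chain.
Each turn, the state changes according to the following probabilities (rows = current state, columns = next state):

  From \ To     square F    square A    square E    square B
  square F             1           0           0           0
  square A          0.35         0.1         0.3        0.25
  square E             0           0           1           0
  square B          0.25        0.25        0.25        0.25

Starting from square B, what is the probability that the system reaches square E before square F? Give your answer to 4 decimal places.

0.4898

Let h(s) be the probability of absorption at square E starting from transient state s. Then h(square E) = 1 and h(square F) = 0. By first-step analysis:
h(square A) = 0.35·0 + 0.1·h(square A) + 0.3·1 + 0.25·h(square B)
h(square B) = 0.25·0 + 0.25·h(square A) + 0.25·1 + 0.25·h(square B)
Solving: h(square A) = 0.4694, h(square B) = 0.4898.
Starting from square B, the probability is 0.4898.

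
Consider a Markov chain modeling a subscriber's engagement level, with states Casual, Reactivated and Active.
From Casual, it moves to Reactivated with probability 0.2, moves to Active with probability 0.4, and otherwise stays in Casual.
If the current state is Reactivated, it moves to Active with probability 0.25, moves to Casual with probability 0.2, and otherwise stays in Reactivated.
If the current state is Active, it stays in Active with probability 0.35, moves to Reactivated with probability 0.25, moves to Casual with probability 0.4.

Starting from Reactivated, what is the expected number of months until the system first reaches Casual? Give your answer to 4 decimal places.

3.9130

Let t(s) be the expected number of months to first reach Casual from state s, with t(Casual) = 0. Conditioning on the first month:
t(Reactivated) = 1 + 0.55·t(Reactivated) + 0.25·t(Active)
t(Active) = 1 + 0.25·t(Reactivated) + 0.35·t(Active)
Solving: t(Reactivated) = 3.9130, t(Active) = 3.0435.
Expected months from Reactivated to Casual: 3.9130.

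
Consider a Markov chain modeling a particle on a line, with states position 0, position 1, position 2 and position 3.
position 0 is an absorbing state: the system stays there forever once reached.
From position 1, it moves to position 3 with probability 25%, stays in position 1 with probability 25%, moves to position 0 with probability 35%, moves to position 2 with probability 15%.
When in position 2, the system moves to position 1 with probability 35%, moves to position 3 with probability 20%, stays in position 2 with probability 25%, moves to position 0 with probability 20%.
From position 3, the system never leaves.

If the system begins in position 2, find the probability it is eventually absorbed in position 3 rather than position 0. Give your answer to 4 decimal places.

0.4657

Let h(s) be the probability of absorption at position 3 starting from transient state s. Then h(position 3) = 1 and h(position 0) = 0. By first-step analysis:
h(position 1) = 0.35·0 + 0.25·h(position 1) + 0.15·h(position 2) + 0.25·1
h(position 2) = 0.2·0 + 0.35·h(position 1) + 0.25·h(position 2) + 0.2·1
Solving: h(position 1) = 0.4265, h(position 2) = 0.4657.
Starting from position 2, the probability is 0.4657.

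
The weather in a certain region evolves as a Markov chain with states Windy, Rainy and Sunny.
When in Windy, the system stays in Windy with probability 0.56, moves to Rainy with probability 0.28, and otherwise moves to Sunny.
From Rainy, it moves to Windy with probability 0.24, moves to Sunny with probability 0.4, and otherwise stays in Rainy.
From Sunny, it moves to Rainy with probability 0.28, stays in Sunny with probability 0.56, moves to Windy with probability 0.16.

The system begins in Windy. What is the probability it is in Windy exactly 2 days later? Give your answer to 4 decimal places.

Sum over the intermediate state after 1 day:
P = P(Windy→Windy)·P(Windy→Windy) + P(Windy→Rainy)·P(Rainy→Windy) + P(Windy→Sunny)·P(Sunny→Windy)
  = 0.56×0.56 + 0.28×0.24 + 0.16×0.16
  = 0.3136 + 0.0672 + 0.0256 = 0.4064

0.4064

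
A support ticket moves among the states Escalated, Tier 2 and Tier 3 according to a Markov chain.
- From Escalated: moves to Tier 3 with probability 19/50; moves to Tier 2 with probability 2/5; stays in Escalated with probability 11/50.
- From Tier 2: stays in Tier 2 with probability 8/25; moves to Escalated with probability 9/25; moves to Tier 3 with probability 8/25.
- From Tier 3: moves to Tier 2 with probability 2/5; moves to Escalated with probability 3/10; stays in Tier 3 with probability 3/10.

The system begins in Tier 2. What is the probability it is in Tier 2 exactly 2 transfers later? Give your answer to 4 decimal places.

0.3744

Sum over the intermediate state after 1 transfer:
P = P(Tier 2→Escalated)·P(Escalated→Tier 2) + P(Tier 2→Tier 2)·P(Tier 2→Tier 2) + P(Tier 2→Tier 3)·P(Tier 3→Tier 2)
  = 0.36×0.4 + 0.32×0.32 + 0.32×0.4
  = 0.1440 + 0.1024 + 0.1280 = 0.3744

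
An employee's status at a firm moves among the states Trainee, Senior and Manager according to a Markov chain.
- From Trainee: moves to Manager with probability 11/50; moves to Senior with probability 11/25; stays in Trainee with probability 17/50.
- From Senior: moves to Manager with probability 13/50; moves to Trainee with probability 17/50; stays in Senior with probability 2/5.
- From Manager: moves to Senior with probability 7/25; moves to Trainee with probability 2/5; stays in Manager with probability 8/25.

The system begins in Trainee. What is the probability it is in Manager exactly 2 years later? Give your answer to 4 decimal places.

0.2596

Sum over the intermediate state after 1 year:
P = P(Trainee→Trainee)·P(Trainee→Manager) + P(Trainee→Senior)·P(Senior→Manager) + P(Trainee→Manager)·P(Manager→Manager)
  = 0.34×0.22 + 0.44×0.26 + 0.22×0.32
  = 0.0748 + 0.1144 + 0.0704 = 0.2596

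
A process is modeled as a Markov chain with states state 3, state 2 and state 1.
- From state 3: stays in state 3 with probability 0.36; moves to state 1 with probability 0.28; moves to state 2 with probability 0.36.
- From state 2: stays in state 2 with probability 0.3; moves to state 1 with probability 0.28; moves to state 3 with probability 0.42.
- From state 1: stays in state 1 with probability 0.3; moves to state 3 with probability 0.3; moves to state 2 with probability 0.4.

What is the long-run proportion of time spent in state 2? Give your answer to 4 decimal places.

0.3504

Let the stationary distribution be π with π = πP and π_1 + π_2 + π_3 = 1.
π_1 = 0.36·π_1 + 0.42·π_2 + 0.3·π_3
π_2 = 0.36·π_1 + 0.3·π_2 + 0.4·π_3
Solving with the normalization constraint gives π = (0.3639, 0.3504, 0.2857).
So the stationary probability of state 2 is 0.3504.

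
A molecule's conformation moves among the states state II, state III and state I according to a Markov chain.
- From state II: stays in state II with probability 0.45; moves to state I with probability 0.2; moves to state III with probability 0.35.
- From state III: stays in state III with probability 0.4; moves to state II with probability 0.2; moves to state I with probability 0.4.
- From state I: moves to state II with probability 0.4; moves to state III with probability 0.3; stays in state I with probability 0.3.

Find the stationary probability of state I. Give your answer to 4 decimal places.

Let the stationary distribution be π with π = πP and π_1 + π_2 + π_3 = 1.
π_1 = 0.45·π_1 + 0.2·π_2 + 0.4·π_3
π_2 = 0.35·π_1 + 0.4·π_2 + 0.3·π_3
Solving with the normalization constraint gives π = (0.3468, 0.3526, 0.3006).
So the stationary probability of state I is 0.3006.

0.3006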